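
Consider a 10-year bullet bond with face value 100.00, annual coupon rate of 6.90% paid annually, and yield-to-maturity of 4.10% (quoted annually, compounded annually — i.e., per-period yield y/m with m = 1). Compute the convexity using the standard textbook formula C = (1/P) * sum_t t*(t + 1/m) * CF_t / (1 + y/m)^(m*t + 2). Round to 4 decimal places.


Coupon per period c = face * coupon_rate / m = 6.900000
Periods per year m = 1; per-period yield y/m = 0.041000
Number of cashflows N = 10
Cashflows (t years, CF_t, discount factor 1/(1+y/m)^(m*t), PV):
  t = 1.0000: CF_t = 6.900000, DF = 0.960615, PV = 6.628242
  t = 2.0000: CF_t = 6.900000, DF = 0.922781, PV = 6.367187
  t = 3.0000: CF_t = 6.900000, DF = 0.886437, PV = 6.116414
  t = 4.0000: CF_t = 6.900000, DF = 0.851524, PV = 5.875518
  t = 5.0000: CF_t = 6.900000, DF = 0.817987, PV = 5.644110
  t = 6.0000: CF_t = 6.900000, DF = 0.785770, PV = 5.421815
  t = 7.0000: CF_t = 6.900000, DF = 0.754823, PV = 5.208276
  t = 8.0000: CF_t = 6.900000, DF = 0.725094, PV = 5.003147
  t = 9.0000: CF_t = 6.900000, DF = 0.696536, PV = 4.806097
  t = 10.0000: CF_t = 106.900000, DF = 0.669103, PV = 71.527066
Price P = sum_t PV_t = 122.597873
Convexity numerator sum_t t*(t + 1/m) * CF_t / (1+y/m)^(m*t + 2):
  t = 1.0000: term = 12.232829
  t = 2.0000: term = 35.253109
  t = 3.0000: term = 67.729316
  t = 4.0000: term = 108.436305
  t = 5.0000: term = 156.248278
  t = 6.0000: term = 210.132170
  t = 7.0000: term = 269.141428
  t = 8.0000: term = 332.410162
  t = 9.0000: term = 399.147649
  t = 10.0000: term = 7260.418191
Convexity = (1/P) * sum = 8851.149436 / 122.597873 = 72.196599

Answer: Convexity = 72.1966


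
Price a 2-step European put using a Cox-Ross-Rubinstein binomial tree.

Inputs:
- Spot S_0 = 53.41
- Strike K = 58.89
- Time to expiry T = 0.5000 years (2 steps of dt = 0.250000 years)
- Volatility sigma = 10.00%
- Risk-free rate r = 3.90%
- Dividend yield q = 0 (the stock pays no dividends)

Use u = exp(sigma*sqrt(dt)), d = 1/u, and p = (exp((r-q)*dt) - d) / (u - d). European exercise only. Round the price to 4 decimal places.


dt = T/N = 0.250000
u = exp(sigma*sqrt(dt)) = 1.051271; d = 1/u = 0.951229
p = (exp((r-q)*dt) - d) / (u - d) = 0.585439
Discount per step: exp(-r*dt) = 0.990297
Stock lattice S(k, i) with i counting down-moves:
  k=0: S(0,0) = 53.4100
  k=1: S(1,0) = 56.1484; S(1,1) = 50.8052
  k=2: S(2,0) = 59.0272; S(2,1) = 53.4100; S(2,2) = 48.3274
Terminal payoffs V(N, i) = max(K - S_T, 0):
  V(2,0) = 0.000000; V(2,1) = 5.480000; V(2,2) = 10.562634
Backward induction: V(k, i) = exp(-r*dt) * [p * V(k+1, i) + (1-p) * V(k+1, i+1)].
  V(1,0) = exp(-r*dt) * [p*0.000000 + (1-p)*5.480000] = 2.249754
  V(1,1) = exp(-r*dt) * [p*5.480000 + (1-p)*10.562634] = 7.513449
  V(0,0) = exp(-r*dt) * [p*2.249754 + (1-p)*7.513449] = 4.388878

Answer: Price = V(0,0) = 4.3889


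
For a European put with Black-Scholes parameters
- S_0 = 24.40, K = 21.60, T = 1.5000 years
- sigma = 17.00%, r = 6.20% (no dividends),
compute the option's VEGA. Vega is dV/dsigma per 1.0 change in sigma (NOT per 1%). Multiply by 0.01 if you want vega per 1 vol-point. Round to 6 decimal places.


Answer: Vega = 6.251988

Derivation:
d1 = 1.1362021456; d2 = 0.9279955174
phi(d1) = 0.2092101163; exp(-qT) = 1.0000000000; exp(-rT) = 0.9111935003
Vega = S * exp(-qT) * phi(d1) * sqrt(T) = 24.4000 * 1.0000000000 * 0.2092101163 * 1.2247448714 = 6.251988


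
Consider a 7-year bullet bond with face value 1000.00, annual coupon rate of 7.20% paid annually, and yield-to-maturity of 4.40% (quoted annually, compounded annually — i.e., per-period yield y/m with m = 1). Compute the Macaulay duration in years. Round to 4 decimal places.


Answer: Macaulay duration = 5.8412 years

Derivation:
Coupon per period c = face * coupon_rate / m = 72.000000
Periods per year m = 1; per-period yield y/m = 0.044000
Number of cashflows N = 7
Cashflows (t years, CF_t, discount factor 1/(1+y/m)^(m*t), PV):
  t = 1.0000: CF_t = 72.000000, DF = 0.957854, PV = 68.965517
  t = 2.0000: CF_t = 72.000000, DF = 0.917485, PV = 66.058925
  t = 3.0000: CF_t = 72.000000, DF = 0.878817, PV = 63.274832
  t = 4.0000: CF_t = 72.000000, DF = 0.841779, PV = 60.608077
  t = 5.0000: CF_t = 72.000000, DF = 0.806302, PV = 58.053713
  t = 6.0000: CF_t = 72.000000, DF = 0.772320, PV = 55.607005
  t = 7.0000: CF_t = 1072.000000, DF = 0.739770, PV = 793.033064
Price P = sum_t PV_t = 1165.601132
Macaulay numerator sum_t t * PV_t:
  t * PV_t at t = 1.0000: 68.965517
  t * PV_t at t = 2.0000: 132.117849
  t * PV_t at t = 3.0000: 189.824496
  t * PV_t at t = 4.0000: 242.432306
  t * PV_t at t = 5.0000: 290.268566
  t * PV_t at t = 6.0000: 333.642030
  t * PV_t at t = 7.0000: 5551.231447
Macaulay duration D = (sum_t t * PV_t) / P = 6808.482211 / 1165.601132 = 5.841177


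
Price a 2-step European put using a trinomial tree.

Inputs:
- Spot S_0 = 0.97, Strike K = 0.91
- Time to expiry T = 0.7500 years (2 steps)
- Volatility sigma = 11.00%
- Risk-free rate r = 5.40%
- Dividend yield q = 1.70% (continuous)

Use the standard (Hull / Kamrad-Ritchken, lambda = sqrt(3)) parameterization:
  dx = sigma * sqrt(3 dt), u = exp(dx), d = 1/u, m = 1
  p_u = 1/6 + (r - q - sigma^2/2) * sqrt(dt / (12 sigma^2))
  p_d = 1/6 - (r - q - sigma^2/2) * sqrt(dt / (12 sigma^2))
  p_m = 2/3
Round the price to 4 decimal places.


Answer: Price = V(0,0) = 0.0089

Derivation:
dt = T/N = 0.375000; dx = sigma*sqrt(3*dt) = 0.116673
u = exp(dx) = 1.123751; d = 1/u = 0.889876
p_u = 0.216405, p_m = 0.666667, p_d = 0.116928
Discount per step: exp(-r*dt) = 0.979954
Stock lattice S(k, j) with j the centered position index:
  k=0: S(0,+0) = 0.9700
  k=1: S(1,-1) = 0.8632; S(1,+0) = 0.9700; S(1,+1) = 1.0900
  k=2: S(2,-2) = 0.7681; S(2,-1) = 0.8632; S(2,+0) = 0.9700; S(2,+1) = 1.0900; S(2,+2) = 1.2249
Terminal payoffs V(N, j) = max(K - S_T, 0):
  V(2,-2) = 0.141876; V(2,-1) = 0.046820; V(2,+0) = 0.000000; V(2,+1) = 0.000000; V(2,+2) = 0.000000
Backward induction: V(k, j) = exp(-r*dt) * [p_u * V(k+1, j+1) + p_m * V(k+1, j) + p_d * V(k+1, j-1)]
  V(1,-1) = exp(-r*dt) * [p_u*0.000000 + p_m*0.046820 + p_d*0.141876] = 0.046844
  V(1,+0) = exp(-r*dt) * [p_u*0.000000 + p_m*0.000000 + p_d*0.046820] = 0.005365
  V(1,+1) = exp(-r*dt) * [p_u*0.000000 + p_m*0.000000 + p_d*0.000000] = 0.000000
  V(0,+0) = exp(-r*dt) * [p_u*0.000000 + p_m*0.005365 + p_d*0.046844] = 0.008872


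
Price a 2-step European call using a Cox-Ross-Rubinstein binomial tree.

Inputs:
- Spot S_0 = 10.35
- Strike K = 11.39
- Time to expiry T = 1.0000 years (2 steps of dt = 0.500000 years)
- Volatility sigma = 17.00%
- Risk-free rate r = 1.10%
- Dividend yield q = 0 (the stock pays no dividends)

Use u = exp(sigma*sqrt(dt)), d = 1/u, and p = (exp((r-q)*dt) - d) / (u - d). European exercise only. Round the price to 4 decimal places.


dt = T/N = 0.500000
u = exp(sigma*sqrt(dt)) = 1.127732; d = 1/u = 0.886736
p = (exp((r-q)*dt) - d) / (u - d) = 0.492869
Discount per step: exp(-r*dt) = 0.994515
Stock lattice S(k, i) with i counting down-moves:
  k=0: S(0,0) = 10.3500
  k=1: S(1,0) = 11.6720; S(1,1) = 9.1777
  k=2: S(2,0) = 13.1629; S(2,1) = 10.3500; S(2,2) = 8.1382
Terminal payoffs V(N, i) = max(S_T - K, 0):
  V(2,0) = 1.772907; V(2,1) = 0.000000; V(2,2) = 0.000000
Backward induction: V(k, i) = exp(-r*dt) * [p * V(k+1, i) + (1-p) * V(k+1, i+1)].
  V(1,0) = exp(-r*dt) * [p*1.772907 + (1-p)*0.000000] = 0.869018
  V(1,1) = exp(-r*dt) * [p*0.000000 + (1-p)*0.000000] = 0.000000
  V(0,0) = exp(-r*dt) * [p*0.869018 + (1-p)*0.000000] = 0.425963

Answer: Price = V(0,0) = 0.4260


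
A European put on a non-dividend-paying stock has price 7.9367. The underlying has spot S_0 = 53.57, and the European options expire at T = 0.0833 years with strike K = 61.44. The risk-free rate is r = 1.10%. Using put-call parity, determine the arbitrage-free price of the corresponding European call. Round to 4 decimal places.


Put-call parity: C - P = S_0 * exp(-qT) - K * exp(-rT).
S_0 * exp(-qT) = 53.5700 * 1.00000000 = 53.57000000
K * exp(-rT) = 61.4400 * 0.99908412 = 61.38372831
C = P + S*exp(-qT) - K*exp(-rT)
C = 7.9367 + 53.57000000 - 61.38372831 = 0.1230

Answer: Call price = 0.1230


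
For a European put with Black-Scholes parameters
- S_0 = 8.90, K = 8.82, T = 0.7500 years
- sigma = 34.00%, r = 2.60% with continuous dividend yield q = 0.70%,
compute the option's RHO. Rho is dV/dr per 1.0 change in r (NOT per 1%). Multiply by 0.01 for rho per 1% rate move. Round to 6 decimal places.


d1 = 0.2262853289; d2 = -0.0681633084
phi(d1) = 0.3888579931; exp(-qT) = 0.9947637572; exp(-rT) = 0.9806888952
N(-d2) = 0.5271721827
Rho = -K*T*exp(-rT)*N(-d2) = -8.8200 * 0.7500 * 0.9806888952 * 0.5271721827 = -3.419901

Answer: Rho = -3.419901


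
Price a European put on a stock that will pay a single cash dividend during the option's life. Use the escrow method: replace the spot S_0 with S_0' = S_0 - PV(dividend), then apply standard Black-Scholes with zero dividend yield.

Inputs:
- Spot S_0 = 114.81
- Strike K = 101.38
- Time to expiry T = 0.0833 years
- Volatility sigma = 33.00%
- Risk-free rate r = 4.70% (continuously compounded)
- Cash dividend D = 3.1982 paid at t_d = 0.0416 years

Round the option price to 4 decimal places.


PV(D) = D * exp(-r * t_d) = 3.1982 * 0.99804671 = 3.19195299
S_0' = S_0 - PV(D) = 114.8100 - 3.19195299 = 111.61804701
d1 = (ln(S_0'/K) + (r + sigma^2/2)*T) / (sigma*sqrt(T)) = 1.09884073
d2 = d1 - sigma*sqrt(T) = 1.00359699
exp(-rT) = 0.99609255
N(-d1) = 0.13591877; N(-d2) = 0.15778645
P = K * exp(-rT) * N(-d2) - S_0' * N(-d1) = 101.3800 * 0.99609255 * 0.15778645 - 111.61804701 * 0.13591877 = 0.7629

Answer: Price = 0.7629


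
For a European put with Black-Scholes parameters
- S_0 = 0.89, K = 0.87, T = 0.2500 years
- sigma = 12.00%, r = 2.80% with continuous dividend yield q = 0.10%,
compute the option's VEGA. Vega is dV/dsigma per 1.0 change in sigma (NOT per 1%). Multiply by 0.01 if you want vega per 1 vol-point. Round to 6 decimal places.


d1 = 0.5213041846; d2 = 0.4613041846
phi(d1) = 0.3482559574; exp(-qT) = 0.9997500312; exp(-rT) = 0.9930244429
Vega = S * exp(-qT) * phi(d1) * sqrt(T) = 0.8900 * 0.9997500312 * 0.3482559574 * 0.5000000000 = 0.154935

Answer: Vega = 0.154935


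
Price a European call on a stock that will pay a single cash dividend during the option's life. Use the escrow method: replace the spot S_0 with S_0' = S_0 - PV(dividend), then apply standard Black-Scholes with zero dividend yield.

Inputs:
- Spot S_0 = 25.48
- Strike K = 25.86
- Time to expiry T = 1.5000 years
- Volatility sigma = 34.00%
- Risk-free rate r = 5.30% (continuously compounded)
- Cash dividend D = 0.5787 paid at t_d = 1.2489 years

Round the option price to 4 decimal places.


PV(D) = D * exp(-r * t_d) = 0.5787 * 0.93595143 = 0.54163509
S_0' = S_0 - PV(D) = 25.4800 - 0.54163509 = 24.93836491
d1 = (ln(S_0'/K) + (r + sigma^2/2)*T) / (sigma*sqrt(T)) = 0.31197375
d2 = d1 - sigma*sqrt(T) = -0.10443951
exp(-rT) = 0.92357802
N(d1) = 0.62246976; N(d2) = 0.45841029
C = S_0' * N(d1) - K * exp(-rT) * N(d2) = 24.93836491 * 0.62246976 - 25.8600 * 0.92357802 * 0.45841029 = 4.5748

Answer: Price = 4.5748


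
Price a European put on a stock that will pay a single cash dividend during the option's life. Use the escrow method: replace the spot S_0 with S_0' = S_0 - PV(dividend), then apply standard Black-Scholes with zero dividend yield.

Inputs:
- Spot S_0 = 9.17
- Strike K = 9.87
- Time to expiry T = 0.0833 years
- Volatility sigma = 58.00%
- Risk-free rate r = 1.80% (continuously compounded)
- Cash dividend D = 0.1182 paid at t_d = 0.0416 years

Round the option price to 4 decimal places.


PV(D) = D * exp(-r * t_d) = 0.1182 * 0.99925148 = 0.11811152
S_0' = S_0 - PV(D) = 9.1700 - 0.11811152 = 9.05188848
d1 = (ln(S_0'/K) + (r + sigma^2/2)*T) / (sigma*sqrt(T)) = -0.42423415
d2 = d1 - sigma*sqrt(T) = -0.59163224
exp(-rT) = 0.99850172
N(-d1) = 0.66430247; N(-d2) = 0.72295156
P = K * exp(-rT) * N(-d2) - S_0' * N(-d1) = 9.8700 * 0.99850172 * 0.72295156 - 9.05188848 * 0.66430247 = 1.1116

Answer: Price = 1.1116


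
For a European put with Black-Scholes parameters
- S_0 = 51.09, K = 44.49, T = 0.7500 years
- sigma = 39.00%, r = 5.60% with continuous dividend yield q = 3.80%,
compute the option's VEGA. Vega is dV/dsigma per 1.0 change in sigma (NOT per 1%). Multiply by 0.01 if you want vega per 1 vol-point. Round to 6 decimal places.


d1 = 0.6183919933; d2 = 0.2806420858
phi(d1) = 0.3295118830; exp(-qT) = 0.9719022941; exp(-rT) = 0.9588697806
Vega = S * exp(-qT) * phi(d1) * sqrt(T) = 51.0900 * 0.9719022941 * 0.3295118830 * 0.8660254038 = 14.169686

Answer: Vega = 14.169686


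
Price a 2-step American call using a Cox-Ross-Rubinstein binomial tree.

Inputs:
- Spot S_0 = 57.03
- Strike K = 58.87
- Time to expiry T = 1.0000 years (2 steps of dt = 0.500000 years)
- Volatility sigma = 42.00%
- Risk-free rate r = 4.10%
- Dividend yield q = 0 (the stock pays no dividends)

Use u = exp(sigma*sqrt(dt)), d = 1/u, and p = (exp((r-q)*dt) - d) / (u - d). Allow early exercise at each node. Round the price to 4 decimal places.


Answer: Price = V(0,0) = 9.0476

Derivation:
dt = T/N = 0.500000
u = exp(sigma*sqrt(dt)) = 1.345795; d = 1/u = 0.743055
p = (exp((r-q)*dt) - d) / (u - d) = 0.460657
Discount per step: exp(-r*dt) = 0.979709
Stock lattice S(k, i) with i counting down-moves:
  k=0: S(0,0) = 57.0300
  k=1: S(1,0) = 76.7507; S(1,1) = 42.3764
  k=2: S(2,0) = 103.2907; S(2,1) = 57.0300; S(2,2) = 31.4880
Terminal payoffs V(N, i) = max(S_T - K, 0):
  V(2,0) = 44.420679; V(2,1) = 0.000000; V(2,2) = 0.000000
Backward induction: V(k, i) = exp(-r*dt) * [p * V(k+1, i) + (1-p) * V(k+1, i+1)]; then take max(V_cont, immediate exercise) for American.
  V(1,0) = exp(-r*dt) * [p*44.420679 + (1-p)*0.000000] = 20.047487; exercise = 17.880684; V(1,0) = max -> 20.047487
  V(1,1) = exp(-r*dt) * [p*0.000000 + (1-p)*0.000000] = 0.000000; exercise = 0.000000; V(1,1) = max -> 0.000000
  V(0,0) = exp(-r*dt) * [p*20.047487 + (1-p)*0.000000] = 9.047627; exercise = 0.000000; V(0,0) = max -> 9.047627


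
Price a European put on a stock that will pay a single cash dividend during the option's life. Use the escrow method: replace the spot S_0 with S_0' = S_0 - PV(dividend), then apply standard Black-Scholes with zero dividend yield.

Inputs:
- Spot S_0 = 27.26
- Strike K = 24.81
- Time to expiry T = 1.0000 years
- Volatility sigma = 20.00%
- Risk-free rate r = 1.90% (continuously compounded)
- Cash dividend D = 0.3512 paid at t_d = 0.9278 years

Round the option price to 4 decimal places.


PV(D) = D * exp(-r * t_d) = 0.3512 * 0.98252627 = 0.34506323
S_0' = S_0 - PV(D) = 27.2600 - 0.34506323 = 26.91493677
d1 = (ln(S_0'/K) + (r + sigma^2/2)*T) / (sigma*sqrt(T)) = 0.60217303
d2 = d1 - sigma*sqrt(T) = 0.40217303
exp(-rT) = 0.98117936
N(-d1) = 0.27352948; N(-d2) = 0.34377835
P = K * exp(-rT) * N(-d2) - S_0' * N(-d1) = 24.8100 * 0.98117936 * 0.34377835 - 26.91493677 * 0.27352948 = 1.0066

Answer: Price = 1.0066


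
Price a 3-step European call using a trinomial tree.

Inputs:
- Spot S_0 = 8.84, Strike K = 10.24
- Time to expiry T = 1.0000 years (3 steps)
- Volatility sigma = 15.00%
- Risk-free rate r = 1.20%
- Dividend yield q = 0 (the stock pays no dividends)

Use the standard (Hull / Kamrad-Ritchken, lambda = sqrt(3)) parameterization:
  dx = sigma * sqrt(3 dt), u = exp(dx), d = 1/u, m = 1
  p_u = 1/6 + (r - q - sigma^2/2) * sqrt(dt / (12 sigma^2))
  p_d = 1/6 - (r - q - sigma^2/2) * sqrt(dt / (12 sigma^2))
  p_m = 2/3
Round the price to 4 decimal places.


dt = T/N = 0.333333; dx = sigma*sqrt(3*dt) = 0.150000
u = exp(dx) = 1.161834; d = 1/u = 0.860708
p_u = 0.167500, p_m = 0.666667, p_d = 0.165833
Discount per step: exp(-r*dt) = 0.996008
Stock lattice S(k, j) with j the centered position index:
  k=0: S(0,+0) = 8.8400
  k=1: S(1,-1) = 7.6087; S(1,+0) = 8.8400; S(1,+1) = 10.2706
  k=2: S(2,-2) = 6.5488; S(2,-1) = 7.6087; S(2,+0) = 8.8400; S(2,+1) = 10.2706; S(2,+2) = 11.9328
  k=3: S(3,-3) = 5.6366; S(3,-2) = 6.5488; S(3,-1) = 7.6087; S(3,+0) = 8.8400; S(3,+1) = 10.2706; S(3,+2) = 11.9328; S(3,+3) = 13.8639
Terminal payoffs V(N, j) = max(S_T - K, 0):
  V(3,-3) = 0.000000; V(3,-2) = 0.000000; V(3,-1) = 0.000000; V(3,+0) = 0.000000; V(3,+1) = 0.030615; V(3,+2) = 1.692752; V(3,+3) = 3.623880
Backward induction: V(k, j) = exp(-r*dt) * [p_u * V(k+1, j+1) + p_m * V(k+1, j) + p_d * V(k+1, j-1)]
  V(2,-2) = exp(-r*dt) * [p_u*0.000000 + p_m*0.000000 + p_d*0.000000] = 0.000000
  V(2,-1) = exp(-r*dt) * [p_u*0.000000 + p_m*0.000000 + p_d*0.000000] = 0.000000
  V(2,+0) = exp(-r*dt) * [p_u*0.030615 + p_m*0.000000 + p_d*0.000000] = 0.005107
  V(2,+1) = exp(-r*dt) * [p_u*1.692752 + p_m*0.030615 + p_d*0.000000] = 0.302732
  V(2,+2) = exp(-r*dt) * [p_u*3.623880 + p_m*1.692752 + p_d*0.030615] = 1.733630
  V(1,-1) = exp(-r*dt) * [p_u*0.005107 + p_m*0.000000 + p_d*0.000000] = 0.000852
  V(1,+0) = exp(-r*dt) * [p_u*0.302732 + p_m*0.005107 + p_d*0.000000] = 0.053897
  V(1,+1) = exp(-r*dt) * [p_u*1.733630 + p_m*0.302732 + p_d*0.005107] = 0.491083
  V(0,+0) = exp(-r*dt) * [p_u*0.491083 + p_m*0.053897 + p_d*0.000852] = 0.117856

Answer: Price = V(0,0) = 0.1179


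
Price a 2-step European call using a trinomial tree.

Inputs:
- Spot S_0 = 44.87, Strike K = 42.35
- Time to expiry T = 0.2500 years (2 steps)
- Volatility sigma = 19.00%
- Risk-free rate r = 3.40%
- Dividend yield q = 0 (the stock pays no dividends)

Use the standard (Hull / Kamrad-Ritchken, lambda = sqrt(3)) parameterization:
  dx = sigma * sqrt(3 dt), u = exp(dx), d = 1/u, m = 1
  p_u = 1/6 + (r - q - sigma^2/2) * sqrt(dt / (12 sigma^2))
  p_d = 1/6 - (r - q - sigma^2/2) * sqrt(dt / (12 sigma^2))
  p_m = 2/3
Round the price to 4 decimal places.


Answer: Price = V(0,0) = 3.5501

Derivation:
dt = T/N = 0.125000; dx = sigma*sqrt(3*dt) = 0.116351
u = exp(dx) = 1.123390; d = 1/u = 0.890163
p_u = 0.175235, p_m = 0.666667, p_d = 0.158099
Discount per step: exp(-r*dt) = 0.995759
Stock lattice S(k, j) with j the centered position index:
  k=0: S(0,+0) = 44.8700
  k=1: S(1,-1) = 39.9416; S(1,+0) = 44.8700; S(1,+1) = 50.4065
  k=2: S(2,-2) = 35.5545; S(2,-1) = 39.9416; S(2,+0) = 44.8700; S(2,+1) = 50.4065; S(2,+2) = 56.6262
Terminal payoffs V(N, j) = max(S_T - K, 0):
  V(2,-2) = 0.000000; V(2,-1) = 0.000000; V(2,+0) = 2.520000; V(2,+1) = 8.056502; V(2,+2) = 14.276153
Backward induction: V(k, j) = exp(-r*dt) * [p_u * V(k+1, j+1) + p_m * V(k+1, j) + p_d * V(k+1, j-1)]
  V(1,-1) = exp(-r*dt) * [p_u*2.520000 + p_m*0.000000 + p_d*0.000000] = 0.439718
  V(1,+0) = exp(-r*dt) * [p_u*8.056502 + p_m*2.520000 + p_d*0.000000] = 3.078665
  V(1,+1) = exp(-r*dt) * [p_u*14.276153 + p_m*8.056502 + p_d*2.520000] = 8.236008
  V(0,+0) = exp(-r*dt) * [p_u*8.236008 + p_m*3.078665 + p_d*0.439718] = 3.550075


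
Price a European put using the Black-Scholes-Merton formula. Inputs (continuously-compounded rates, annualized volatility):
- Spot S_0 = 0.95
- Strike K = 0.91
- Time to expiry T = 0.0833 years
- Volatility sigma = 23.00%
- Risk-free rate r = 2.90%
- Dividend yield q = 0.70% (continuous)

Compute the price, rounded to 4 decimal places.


d1 = (ln(S/K) + (r - q + 0.5*sigma^2) * T) / (sigma * sqrt(T)) = 0.70882573
d2 = d1 - sigma * sqrt(T) = 0.64244373
exp(-rT) = 0.99758722; exp(-qT) = 0.99941707
P = K * exp(-rT) * N(-d2) - S_0 * exp(-qT) * N(-d1)
N(-d1) = 0.23921631; N(-d2) = 0.26029256
P = 0.9100 * 0.99758722 * 0.26029256 - 0.9500 * 0.99941707 * 0.23921631 = 0.0092

Answer: Price = 0.0092


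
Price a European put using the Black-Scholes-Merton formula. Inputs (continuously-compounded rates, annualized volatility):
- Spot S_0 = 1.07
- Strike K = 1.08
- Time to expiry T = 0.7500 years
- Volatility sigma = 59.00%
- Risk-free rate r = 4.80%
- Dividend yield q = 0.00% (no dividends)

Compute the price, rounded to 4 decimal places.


Answer: Price = 0.1991

Derivation:
d1 = (ln(S/K) + (r - q + 0.5*sigma^2) * T) / (sigma * sqrt(T)) = 0.30772790
d2 = d1 - sigma * sqrt(T) = -0.20322708
exp(-rT) = 0.96464029; exp(-qT) = 1.00000000
P = K * exp(-rT) * N(-d2) - S_0 * exp(-qT) * N(-d1)
N(-d1) = 0.37914469; N(-d2) = 0.58052123
P = 1.0800 * 0.96464029 * 0.58052123 - 1.0700 * 1.00000000 * 0.37914469 = 0.1991


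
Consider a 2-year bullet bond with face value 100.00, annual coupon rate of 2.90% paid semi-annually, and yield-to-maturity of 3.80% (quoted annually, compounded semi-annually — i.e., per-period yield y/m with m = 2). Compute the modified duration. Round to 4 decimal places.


Answer: Modified duration = 1.9206

Derivation:
Coupon per period c = face * coupon_rate / m = 1.450000
Periods per year m = 2; per-period yield y/m = 0.019000
Number of cashflows N = 4
Cashflows (t years, CF_t, discount factor 1/(1+y/m)^(m*t), PV):
  t = 0.5000: CF_t = 1.450000, DF = 0.981354, PV = 1.422964
  t = 1.0000: CF_t = 1.450000, DF = 0.963056, PV = 1.396431
  t = 1.5000: CF_t = 1.450000, DF = 0.945099, PV = 1.370394
  t = 2.0000: CF_t = 101.450000, DF = 0.927477, PV = 94.092567
Price P = sum_t PV_t = 98.282356
First compute Macaulay numerator sum_t t * PV_t:
  t * PV_t at t = 0.5000: 0.711482
  t * PV_t at t = 1.0000: 1.396431
  t * PV_t at t = 1.5000: 2.055591
  t * PV_t at t = 2.0000: 188.185133
Macaulay duration D = 192.348638 / 98.282356 = 1.957102
Modified duration = D / (1 + y/m) = 1.957102 / (1 + 0.019000) = 1.920611


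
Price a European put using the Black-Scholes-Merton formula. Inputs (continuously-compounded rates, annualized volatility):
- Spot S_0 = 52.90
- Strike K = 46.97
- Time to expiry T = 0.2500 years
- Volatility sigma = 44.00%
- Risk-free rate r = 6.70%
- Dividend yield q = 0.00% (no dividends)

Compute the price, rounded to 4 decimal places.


d1 = (ln(S/K) + (r - q + 0.5*sigma^2) * T) / (sigma * sqrt(T)) = 0.72656472
d2 = d1 - sigma * sqrt(T) = 0.50656472
exp(-rT) = 0.98338950; exp(-qT) = 1.00000000
P = K * exp(-rT) * N(-d2) - S_0 * exp(-qT) * N(-d1)
N(-d1) = 0.23374632; N(-d2) = 0.30623013
P = 46.9700 * 0.98338950 * 0.30623013 - 52.9000 * 1.00000000 * 0.23374632 = 1.7795

Answer: Price = 1.7795


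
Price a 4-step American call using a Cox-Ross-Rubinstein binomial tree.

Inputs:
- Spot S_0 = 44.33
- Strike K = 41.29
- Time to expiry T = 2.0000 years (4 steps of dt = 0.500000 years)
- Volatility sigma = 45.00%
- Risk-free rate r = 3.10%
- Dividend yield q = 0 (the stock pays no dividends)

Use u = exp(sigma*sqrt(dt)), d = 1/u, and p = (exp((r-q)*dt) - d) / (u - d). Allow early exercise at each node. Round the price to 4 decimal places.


Answer: Price = V(0,0) = 13.1882

Derivation:
dt = T/N = 0.500000
u = exp(sigma*sqrt(dt)) = 1.374648; d = 1/u = 0.727459
p = (exp((r-q)*dt) - d) / (u - d) = 0.445251
Discount per step: exp(-r*dt) = 0.984620
Stock lattice S(k, i) with i counting down-moves:
  k=0: S(0,0) = 44.3300
  k=1: S(1,0) = 60.9382; S(1,1) = 32.2482
  k=2: S(2,0) = 83.7686; S(2,1) = 44.3300; S(2,2) = 23.4593
  k=3: S(3,0) = 115.1523; S(3,1) = 60.9382; S(3,2) = 32.2482; S(3,3) = 17.0656
  k=4: S(4,0) = 158.2940; S(4,1) = 83.7686; S(4,2) = 44.3300; S(4,3) = 23.4593; S(4,4) = 12.4146
Terminal payoffs V(N, i) = max(S_T - K, 0):
  V(4,0) = 117.003967; V(4,1) = 42.478559; V(4,2) = 3.040000; V(4,3) = 0.000000; V(4,4) = 0.000000
Backward induction: V(k, i) = exp(-r*dt) * [p * V(k+1, i) + (1-p) * V(k+1, i+1)]; then take max(V_cont, immediate exercise) for American.
  V(3,0) = exp(-r*dt) * [p*117.003967 + (1-p)*42.478559] = 74.497384; exercise = 73.862323; V(3,0) = max -> 74.497384
  V(3,1) = exp(-r*dt) * [p*42.478559 + (1-p)*3.040000] = 20.283228; exercise = 19.648167; V(3,1) = max -> 20.283228
  V(3,2) = exp(-r*dt) * [p*3.040000 + (1-p)*0.000000] = 1.332745; exercise = 0.000000; V(3,2) = max -> 1.332745
  V(3,3) = exp(-r*dt) * [p*0.000000 + (1-p)*0.000000] = 0.000000; exercise = 0.000000; V(3,3) = max -> 0.000000
  V(2,0) = exp(-r*dt) * [p*74.497384 + (1-p)*20.283228] = 43.738913; exercise = 42.478559; V(2,0) = max -> 43.738913
  V(2,1) = exp(-r*dt) * [p*20.283228 + (1-p)*1.332745] = 9.620196; exercise = 3.040000; V(2,1) = max -> 9.620196
  V(2,2) = exp(-r*dt) * [p*1.332745 + (1-p)*0.000000] = 0.584280; exercise = 0.000000; V(2,2) = max -> 0.584280
  V(1,0) = exp(-r*dt) * [p*43.738913 + (1-p)*9.620196] = 24.429982; exercise = 19.648167; V(1,0) = max -> 24.429982
  V(1,1) = exp(-r*dt) * [p*9.620196 + (1-p)*0.584280] = 4.536667; exercise = 0.000000; V(1,1) = max -> 4.536667
  V(0,0) = exp(-r*dt) * [p*24.429982 + (1-p)*4.536667] = 13.188181; exercise = 3.040000; V(0,0) = max -> 13.188181


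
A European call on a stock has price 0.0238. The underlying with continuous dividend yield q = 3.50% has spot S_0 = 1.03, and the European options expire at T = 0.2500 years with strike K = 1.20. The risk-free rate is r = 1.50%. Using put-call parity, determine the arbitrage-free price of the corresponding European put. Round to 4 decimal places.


Put-call parity: C - P = S_0 * exp(-qT) - K * exp(-rT).
S_0 * exp(-qT) = 1.0300 * 0.99128817 = 1.02102681
K * exp(-rT) = 1.2000 * 0.99625702 = 1.19550843
P = C - S*exp(-qT) + K*exp(-rT)
P = 0.0238 - 1.02102681 + 1.19550843 = 0.1983

Answer: Put price = 0.1983


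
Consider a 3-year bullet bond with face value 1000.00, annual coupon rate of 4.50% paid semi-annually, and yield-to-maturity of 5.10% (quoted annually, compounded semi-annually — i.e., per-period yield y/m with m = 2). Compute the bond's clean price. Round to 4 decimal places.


Coupon per period c = face * coupon_rate / m = 22.500000
Periods per year m = 2; per-period yield y/m = 0.025500
Number of cashflows N = 6
Cashflows (t years, CF_t, discount factor 1/(1+y/m)^(m*t), PV):
  t = 0.5000: CF_t = 22.500000, DF = 0.975134, PV = 21.940517
  t = 1.0000: CF_t = 22.500000, DF = 0.950886, PV = 21.394946
  t = 1.5000: CF_t = 22.500000, DF = 0.927242, PV = 20.862941
  t = 2.0000: CF_t = 22.500000, DF = 0.904185, PV = 20.344165
  t = 2.5000: CF_t = 22.500000, DF = 0.881702, PV = 19.838288
  t = 3.0000: CF_t = 1022.500000, DF = 0.859777, PV = 879.122364
Price P = sum_t PV_t = 983.503220

Answer: Price = 983.5032


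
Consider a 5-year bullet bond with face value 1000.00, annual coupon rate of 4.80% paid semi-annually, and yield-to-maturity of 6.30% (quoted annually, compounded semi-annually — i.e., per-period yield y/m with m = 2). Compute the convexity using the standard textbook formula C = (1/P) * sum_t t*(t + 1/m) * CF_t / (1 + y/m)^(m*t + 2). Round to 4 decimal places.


Answer: Convexity = 22.3269

Derivation:
Coupon per period c = face * coupon_rate / m = 24.000000
Periods per year m = 2; per-period yield y/m = 0.031500
Number of cashflows N = 10
Cashflows (t years, CF_t, discount factor 1/(1+y/m)^(m*t), PV):
  t = 0.5000: CF_t = 24.000000, DF = 0.969462, PV = 23.267087
  t = 1.0000: CF_t = 24.000000, DF = 0.939856, PV = 22.556555
  t = 1.5000: CF_t = 24.000000, DF = 0.911155, PV = 21.867722
  t = 2.0000: CF_t = 24.000000, DF = 0.883330, PV = 21.199924
  t = 2.5000: CF_t = 24.000000, DF = 0.856355, PV = 20.552520
  t = 3.0000: CF_t = 24.000000, DF = 0.830204, PV = 19.924886
  t = 3.5000: CF_t = 24.000000, DF = 0.804851, PV = 19.316419
  t = 4.0000: CF_t = 24.000000, DF = 0.780272, PV = 18.726533
  t = 4.5000: CF_t = 24.000000, DF = 0.756444, PV = 18.154661
  t = 5.0000: CF_t = 1024.000000, DF = 0.733344, PV = 750.944142
Price P = sum_t PV_t = 936.510450
Convexity numerator sum_t t*(t + 1/m) * CF_t / (1+y/m)^(m*t + 2):
  t = 0.5000: term = 10.933861
  t = 1.0000: term = 31.799887
  t = 1.5000: term = 61.657560
  t = 2.0000: term = 99.624431
  t = 2.5000: term = 144.873142
  t = 3.0000: term = 196.628598
  t = 3.5000: term = 254.165258
  t = 4.0000: term = 316.804560
  t = 4.5000: term = 383.912457
  t = 5.0000: term = 19408.942024
Convexity = (1/P) * sum = 20909.341777 / 936.510450 = 22.326864


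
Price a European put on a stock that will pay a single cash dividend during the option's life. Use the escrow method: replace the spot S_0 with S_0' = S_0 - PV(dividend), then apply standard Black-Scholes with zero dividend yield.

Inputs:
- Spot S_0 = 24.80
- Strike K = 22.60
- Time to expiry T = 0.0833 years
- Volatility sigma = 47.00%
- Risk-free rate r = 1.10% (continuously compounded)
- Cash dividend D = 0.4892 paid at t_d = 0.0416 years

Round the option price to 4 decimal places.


PV(D) = D * exp(-r * t_d) = 0.4892 * 0.99954250 = 0.48897619
S_0' = S_0 - PV(D) = 24.8000 - 0.48897619 = 24.31102381
d1 = (ln(S_0'/K) + (r + sigma^2/2)*T) / (sigma*sqrt(T)) = 0.61258145
d2 = d1 - sigma*sqrt(T) = 0.47693127
exp(-rT) = 0.99908412
N(-d1) = 0.27007656; N(-d2) = 0.31670553
P = K * exp(-rT) * N(-d2) - S_0' * N(-d1) = 22.6000 * 0.99908412 * 0.31670553 - 24.31102381 * 0.27007656 = 0.5852

Answer: Price = 0.5852


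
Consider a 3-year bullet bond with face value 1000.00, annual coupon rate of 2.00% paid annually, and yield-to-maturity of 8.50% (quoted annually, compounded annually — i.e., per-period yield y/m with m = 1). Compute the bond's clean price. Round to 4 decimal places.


Answer: Price = 833.9885

Derivation:
Coupon per period c = face * coupon_rate / m = 20.000000
Periods per year m = 1; per-period yield y/m = 0.085000
Number of cashflows N = 3
Cashflows (t years, CF_t, discount factor 1/(1+y/m)^(m*t), PV):
  t = 1.0000: CF_t = 20.000000, DF = 0.921659, PV = 18.433180
  t = 2.0000: CF_t = 20.000000, DF = 0.849455, PV = 16.989106
  t = 3.0000: CF_t = 1020.000000, DF = 0.782908, PV = 798.566260
Price P = sum_t PV_t = 833.988546


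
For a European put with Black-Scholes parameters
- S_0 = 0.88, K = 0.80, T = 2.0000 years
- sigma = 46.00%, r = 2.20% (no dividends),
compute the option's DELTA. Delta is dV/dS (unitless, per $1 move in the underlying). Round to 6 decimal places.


d1 = 0.5394151472; d2 = -0.1111230915
phi(d1) = 0.3449268602; exp(-qT) = 1.0000000000; exp(-rT) = 0.9569539575
N(-d1) = 0.2948002158
Delta = -exp(-qT) * N(-d1) = -1.0000000000 * 0.2948002158 = -0.294800

Answer: Delta = -0.294800


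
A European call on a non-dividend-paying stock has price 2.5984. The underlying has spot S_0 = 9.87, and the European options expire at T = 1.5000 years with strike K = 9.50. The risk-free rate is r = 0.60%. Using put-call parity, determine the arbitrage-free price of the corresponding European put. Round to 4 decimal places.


Put-call parity: C - P = S_0 * exp(-qT) - K * exp(-rT).
S_0 * exp(-qT) = 9.8700 * 1.00000000 = 9.87000000
K * exp(-rT) = 9.5000 * 0.99104038 = 9.41488360
P = C - S*exp(-qT) + K*exp(-rT)
P = 2.5984 - 9.87000000 + 9.41488360 = 2.1433

Answer: Put price = 2.1433


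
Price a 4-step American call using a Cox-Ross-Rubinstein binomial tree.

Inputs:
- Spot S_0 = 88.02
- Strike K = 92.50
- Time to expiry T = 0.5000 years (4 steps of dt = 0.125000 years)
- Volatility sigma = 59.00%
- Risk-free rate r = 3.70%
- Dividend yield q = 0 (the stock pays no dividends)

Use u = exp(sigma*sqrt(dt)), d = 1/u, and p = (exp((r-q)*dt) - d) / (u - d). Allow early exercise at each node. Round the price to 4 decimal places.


Answer: Price = V(0,0) = 13.2500

Derivation:
dt = T/N = 0.125000
u = exp(sigma*sqrt(dt)) = 1.231948; d = 1/u = 0.811723
p = (exp((r-q)*dt) - d) / (u - d) = 0.459071
Discount per step: exp(-r*dt) = 0.995386
Stock lattice S(k, i) with i counting down-moves:
  k=0: S(0,0) = 88.0200
  k=1: S(1,0) = 108.4360; S(1,1) = 71.4478
  k=2: S(2,0) = 133.5875; S(2,1) = 88.0200; S(2,2) = 57.9958
  k=3: S(3,0) = 164.5729; S(3,1) = 108.4360; S(3,2) = 71.4478; S(3,3) = 47.0765
  k=4: S(4,0) = 202.7452; S(4,1) = 133.5875; S(4,2) = 88.0200; S(4,3) = 57.9958; S(4,4) = 38.2131
Terminal payoffs V(N, i) = max(S_T - K, 0):
  V(4,0) = 110.245209; V(4,1) = 41.087549; V(4,2) = 0.000000; V(4,3) = 0.000000; V(4,4) = 0.000000
Backward induction: V(k, i) = exp(-r*dt) * [p * V(k+1, i) + (1-p) * V(k+1, i+1)]; then take max(V_cont, immediate exercise) for American.
  V(3,0) = exp(-r*dt) * [p*110.245209 + (1-p)*41.087549] = 72.499713; exercise = 72.072888; V(3,0) = max -> 72.499713
  V(3,1) = exp(-r*dt) * [p*41.087549 + (1-p)*0.000000] = 18.775052; exercise = 15.936046; V(3,1) = max -> 18.775052
  V(3,2) = exp(-r*dt) * [p*0.000000 + (1-p)*0.000000] = 0.000000; exercise = 0.000000; V(3,2) = max -> 0.000000
  V(3,3) = exp(-r*dt) * [p*0.000000 + (1-p)*0.000000] = 0.000000; exercise = 0.000000; V(3,3) = max -> 0.000000
  V(2,0) = exp(-r*dt) * [p*72.499713 + (1-p)*18.775052] = 43.238028; exercise = 41.087549; V(2,0) = max -> 43.238028
  V(2,1) = exp(-r*dt) * [p*18.775052 + (1-p)*0.000000] = 8.579304; exercise = 0.000000; V(2,1) = max -> 8.579304
  V(2,2) = exp(-r*dt) * [p*0.000000 + (1-p)*0.000000] = 0.000000; exercise = 0.000000; V(2,2) = max -> 0.000000
  V(1,0) = exp(-r*dt) * [p*43.238028 + (1-p)*8.579304] = 24.377102; exercise = 15.936046; V(1,0) = max -> 24.377102
  V(1,1) = exp(-r*dt) * [p*8.579304 + (1-p)*0.000000] = 3.920333; exercise = 0.000000; V(1,1) = max -> 3.920333
  V(0,0) = exp(-r*dt) * [p*24.377102 + (1-p)*3.920333] = 13.250012; exercise = 0.000000; V(0,0) = max -> 13.250012


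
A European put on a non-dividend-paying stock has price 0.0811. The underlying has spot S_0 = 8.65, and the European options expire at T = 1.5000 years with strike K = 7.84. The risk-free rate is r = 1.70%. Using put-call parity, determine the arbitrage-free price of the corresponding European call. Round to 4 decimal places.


Answer: Call price = 1.0885

Derivation:
Put-call parity: C - P = S_0 * exp(-qT) - K * exp(-rT).
S_0 * exp(-qT) = 8.6500 * 1.00000000 = 8.65000000
K * exp(-rT) = 7.8400 * 0.97482238 = 7.64260745
C = P + S*exp(-qT) - K*exp(-rT)
C = 0.0811 + 8.65000000 - 7.64260745 = 1.0885


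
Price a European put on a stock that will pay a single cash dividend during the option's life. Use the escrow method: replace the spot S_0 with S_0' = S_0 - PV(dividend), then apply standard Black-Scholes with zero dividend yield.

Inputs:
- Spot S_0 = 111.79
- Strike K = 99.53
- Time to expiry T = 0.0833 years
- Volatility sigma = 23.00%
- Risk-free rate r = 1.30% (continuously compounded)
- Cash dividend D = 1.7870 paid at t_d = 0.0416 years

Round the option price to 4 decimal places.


Answer: Price = 0.1927

Derivation:
PV(D) = D * exp(-r * t_d) = 1.7870 * 0.99945935 = 1.78603385
S_0' = S_0 - PV(D) = 111.7900 - 1.78603385 = 110.00396615
d1 = (ln(S_0'/K) + (r + sigma^2/2)*T) / (sigma*sqrt(T)) = 1.55680002
d2 = d1 - sigma*sqrt(T) = 1.49041802
exp(-rT) = 0.99891769
N(-d1) = 0.05975899; N(-d2) = 0.06805718
P = K * exp(-rT) * N(-d2) - S_0' * N(-d1) = 99.5300 * 0.99891769 * 0.06805718 - 110.00396615 * 0.05975899 = 0.1927


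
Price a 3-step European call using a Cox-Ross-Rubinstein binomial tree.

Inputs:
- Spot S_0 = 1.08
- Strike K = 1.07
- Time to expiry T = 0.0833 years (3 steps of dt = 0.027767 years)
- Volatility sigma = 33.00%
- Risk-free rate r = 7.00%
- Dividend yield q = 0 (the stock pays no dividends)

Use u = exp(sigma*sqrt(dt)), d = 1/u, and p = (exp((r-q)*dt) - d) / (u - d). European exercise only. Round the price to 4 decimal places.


Answer: Price = V(0,0) = 0.0526

Derivation:
dt = T/N = 0.027767
u = exp(sigma*sqrt(dt)) = 1.056529; d = 1/u = 0.946496
p = (exp((r-q)*dt) - d) / (u - d) = 0.503938
Discount per step: exp(-r*dt) = 0.998058
Stock lattice S(k, i) with i counting down-moves:
  k=0: S(0,0) = 1.0800
  k=1: S(1,0) = 1.1411; S(1,1) = 1.0222
  k=2: S(2,0) = 1.2056; S(2,1) = 1.0800; S(2,2) = 0.9675
  k=3: S(3,0) = 1.2737; S(3,1) = 1.1411; S(3,2) = 1.0222; S(3,3) = 0.9158
Terminal payoffs V(N, i) = max(S_T - K, 0):
  V(3,0) = 0.203703; V(3,1) = 0.071051; V(3,2) = 0.000000; V(3,3) = 0.000000
Backward induction: V(k, i) = exp(-r*dt) * [p * V(k+1, i) + (1-p) * V(k+1, i+1)].
  V(2,0) = exp(-r*dt) * [p*0.203703 + (1-p)*0.071051] = 0.137631
  V(2,1) = exp(-r*dt) * [p*0.071051 + (1-p)*0.000000] = 0.035736
  V(2,2) = exp(-r*dt) * [p*0.000000 + (1-p)*0.000000] = 0.000000
  V(1,0) = exp(-r*dt) * [p*0.137631 + (1-p)*0.035736] = 0.086916
  V(1,1) = exp(-r*dt) * [p*0.035736 + (1-p)*0.000000] = 0.017974
  V(0,0) = exp(-r*dt) * [p*0.086916 + (1-p)*0.017974] = 0.052614


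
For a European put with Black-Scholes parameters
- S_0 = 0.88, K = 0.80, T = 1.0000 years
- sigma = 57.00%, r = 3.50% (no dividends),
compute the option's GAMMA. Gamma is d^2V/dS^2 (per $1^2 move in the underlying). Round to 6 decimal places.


Answer: Gamma = 0.697058

Derivation:
d1 = 0.5136143505; d2 = -0.0563856495
phi(d1) = 0.3496444899; exp(-qT) = 1.0000000000; exp(-rT) = 0.9656054163
Gamma = exp(-qT) * phi(d1) / (S * sigma * sqrt(T)) = 1.0000000000 * 0.3496444899 / (0.8800 * 0.5700 * 1.0000000000) = 0.697058


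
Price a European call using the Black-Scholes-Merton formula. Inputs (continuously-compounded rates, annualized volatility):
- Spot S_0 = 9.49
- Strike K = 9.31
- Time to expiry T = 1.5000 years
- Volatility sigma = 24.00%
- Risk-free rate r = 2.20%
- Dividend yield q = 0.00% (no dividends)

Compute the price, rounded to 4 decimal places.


d1 = (ln(S/K) + (r - q + 0.5*sigma^2) * T) / (sigma * sqrt(T)) = 0.32438566
d2 = d1 - sigma * sqrt(T) = 0.03044689
exp(-rT) = 0.96753856; exp(-qT) = 1.00000000
C = S_0 * exp(-qT) * N(d1) - K * exp(-rT) * N(d2)
N(d1) = 0.62717696; N(d2) = 0.51214468
C = 9.4900 * 1.00000000 * 0.62717696 - 9.3100 * 0.96753856 * 0.51214468 = 1.3386

Answer: Price = 1.3386


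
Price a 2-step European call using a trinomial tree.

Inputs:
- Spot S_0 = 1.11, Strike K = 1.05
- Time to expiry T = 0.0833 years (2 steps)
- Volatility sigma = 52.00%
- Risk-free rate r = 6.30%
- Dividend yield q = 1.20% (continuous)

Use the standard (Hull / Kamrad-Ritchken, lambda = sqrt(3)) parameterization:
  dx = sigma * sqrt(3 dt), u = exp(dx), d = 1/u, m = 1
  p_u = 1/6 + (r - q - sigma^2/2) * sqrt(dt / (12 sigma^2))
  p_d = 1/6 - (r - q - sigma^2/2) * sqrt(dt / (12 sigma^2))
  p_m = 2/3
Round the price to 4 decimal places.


Answer: Price = V(0,0) = 0.1026

Derivation:
dt = T/N = 0.041650; dx = sigma*sqrt(3*dt) = 0.183811
u = exp(dx) = 1.201789; d = 1/u = 0.832093
p_u = 0.157127, p_m = 0.666667, p_d = 0.176206
Discount per step: exp(-r*dt) = 0.997379
Stock lattice S(k, j) with j the centered position index:
  k=0: S(0,+0) = 1.1100
  k=1: S(1,-1) = 0.9236; S(1,+0) = 1.1100; S(1,+1) = 1.3340
  k=2: S(2,-2) = 0.7685; S(2,-1) = 0.9236; S(2,+0) = 1.1100; S(2,+1) = 1.3340; S(2,+2) = 1.6032
Terminal payoffs V(N, j) = max(S_T - K, 0):
  V(2,-2) = 0.000000; V(2,-1) = 0.000000; V(2,+0) = 0.060000; V(2,+1) = 0.283985; V(2,+2) = 0.553169
Backward induction: V(k, j) = exp(-r*dt) * [p_u * V(k+1, j+1) + p_m * V(k+1, j) + p_d * V(k+1, j-1)]
  V(1,-1) = exp(-r*dt) * [p_u*0.060000 + p_m*0.000000 + p_d*0.000000] = 0.009403
  V(1,+0) = exp(-r*dt) * [p_u*0.283985 + p_m*0.060000 + p_d*0.000000] = 0.084400
  V(1,+1) = exp(-r*dt) * [p_u*0.553169 + p_m*0.283985 + p_d*0.060000] = 0.286062
  V(0,+0) = exp(-r*dt) * [p_u*0.286062 + p_m*0.084400 + p_d*0.009403] = 0.102602


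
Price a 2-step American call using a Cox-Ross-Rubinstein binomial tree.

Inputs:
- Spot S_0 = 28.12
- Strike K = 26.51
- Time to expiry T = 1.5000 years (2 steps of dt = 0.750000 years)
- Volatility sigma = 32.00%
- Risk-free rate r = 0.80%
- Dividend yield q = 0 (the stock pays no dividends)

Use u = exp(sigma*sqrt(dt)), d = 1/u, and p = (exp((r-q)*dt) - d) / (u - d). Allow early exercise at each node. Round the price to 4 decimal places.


dt = T/N = 0.750000
u = exp(sigma*sqrt(dt)) = 1.319335; d = 1/u = 0.757957
p = (exp((r-q)*dt) - d) / (u - d) = 0.441878
Discount per step: exp(-r*dt) = 0.994018
Stock lattice S(k, i) with i counting down-moves:
  k=0: S(0,0) = 28.1200
  k=1: S(1,0) = 37.0997; S(1,1) = 21.3138
  k=2: S(2,0) = 48.9470; S(2,1) = 28.1200; S(2,2) = 16.1549
Terminal payoffs V(N, i) = max(S_T - K, 0):
  V(2,0) = 22.436963; V(2,1) = 1.610000; V(2,2) = 0.000000
Backward induction: V(k, i) = exp(-r*dt) * [p * V(k+1, i) + (1-p) * V(k+1, i+1)]; then take max(V_cont, immediate exercise) for American.
  V(1,0) = exp(-r*dt) * [p*22.436963 + (1-p)*1.610000] = 10.748295; exercise = 10.589712; V(1,0) = max -> 10.748295
  V(1,1) = exp(-r*dt) * [p*1.610000 + (1-p)*0.000000] = 0.707168; exercise = 0.000000; V(1,1) = max -> 0.707168
  V(0,0) = exp(-r*dt) * [p*10.748295 + (1-p)*0.707168] = 5.113350; exercise = 1.610000; V(0,0) = max -> 5.113350

Answer: Price = V(0,0) = 5.1134


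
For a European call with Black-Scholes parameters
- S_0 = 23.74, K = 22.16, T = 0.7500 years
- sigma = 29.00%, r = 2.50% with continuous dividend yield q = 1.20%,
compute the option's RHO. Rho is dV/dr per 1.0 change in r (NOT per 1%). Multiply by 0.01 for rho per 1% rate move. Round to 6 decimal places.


d1 = 0.4386270443; d2 = 0.1874796772
phi(d1) = 0.3623533729; exp(-qT) = 0.9910403788; exp(-rT) = 0.9814246877
N(d2) = 0.5743577218
Rho = K*T*exp(-rT)*N(d2) = 22.1600 * 0.7500 * 0.9814246877 * 0.5743577218 = 9.368509

Answer: Rho = 9.368509
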